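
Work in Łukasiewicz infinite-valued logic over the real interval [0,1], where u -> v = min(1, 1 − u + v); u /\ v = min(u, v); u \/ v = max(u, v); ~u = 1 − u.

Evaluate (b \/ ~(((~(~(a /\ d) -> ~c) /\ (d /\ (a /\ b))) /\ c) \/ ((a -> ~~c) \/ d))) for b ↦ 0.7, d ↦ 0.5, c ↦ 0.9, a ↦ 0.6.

(a /\ d) = min(0.6, 0.5) = 0.5
~(a /\ d): Łukasiewicz ¬ gives 1 − 0.5 = 0.5
~c: Łukasiewicz ¬ gives 1 − 0.9 = 0.1
(~(a /\ d) -> ~c): min(1, 1 − 0.5 + 0.1) = 0.6
~(~(a /\ d) -> ~c): Łukasiewicz ¬ gives 1 − 0.6 = 0.4
(a /\ b) = min(0.6, 0.7) = 0.6
(d /\ (a /\ b)) = min(0.5, 0.6) = 0.5
(~(~(a /\ d) -> ~c) /\ (d /\ (a /\ b))) = min(0.4, 0.5) = 0.4
((~(~(a /\ d) -> ~c) /\ (d /\ (a /\ b))) /\ c) = min(0.4, 0.9) = 0.4
~c: Łukasiewicz ¬ gives 1 − 0.9 = 0.1
~~c: Łukasiewicz ¬ gives 1 − 0.1 = 0.9
(a -> ~~c): min(1, 1 − 0.6 + 0.9) = 1
((a -> ~~c) \/ d) = max(1, 0.5) = 1
(((~(~(a /\ d) -> ~c) /\ (d /\ (a /\ b))) /\ c) \/ ((a -> ~~c) \/ d)) = max(0.4, 1) = 1
~(((~(~(a /\ d) -> ~c) /\ (d /\ (a /\ b))) /\ c) \/ ((a -> ~~c) \/ d)): Łukasiewicz ¬ gives 1 − 1 = 0
(b \/ ~(((~(~(a /\ d) -> ~c) /\ (d /\ (a /\ b))) /\ c) \/ ((a -> ~~c) \/ d))) = max(0.7, 0) = 0.7

0.70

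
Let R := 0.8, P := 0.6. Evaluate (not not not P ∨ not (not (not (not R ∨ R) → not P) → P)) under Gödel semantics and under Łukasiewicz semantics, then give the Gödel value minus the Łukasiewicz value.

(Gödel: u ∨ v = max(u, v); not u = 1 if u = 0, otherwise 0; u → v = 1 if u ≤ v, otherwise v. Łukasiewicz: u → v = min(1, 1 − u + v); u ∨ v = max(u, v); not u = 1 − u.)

-0.40

Gödel evaluation:
  not P: Gödel ¬ of 0.6 = 0 (operand ≠ 0)
  not not P: Gödel ¬ of 0 = 1 (operand is 0)
  not not not P: Gödel ¬ of 1 = 0 (operand ≠ 0)
  not R: Gödel ¬ of 0.8 = 0 (operand ≠ 0)
  (not R ∨ R) = max(0, 0.8) = 0.8
  not (not R ∨ R): Gödel ¬ of 0.8 = 0 (operand ≠ 0)
  not P: Gödel ¬ of 0.6 = 0 (operand ≠ 0)
  (not (not R ∨ R) → not P): 0 ≤ 0, so result = 1
  not (not (not R ∨ R) → not P): Gödel ¬ of 1 = 0 (operand ≠ 0)
  (not (not (not R ∨ R) → not P) → P): 0 ≤ 0.6, so result = 1
  not (not (not (not R ∨ R) → not P) → P): Gödel ¬ of 1 = 0 (operand ≠ 0)
  (not not not P ∨ not (not (not (not R ∨ R) → not P) → P)) = max(0, 0) = 0
  Gödel value = 0
Łukasiewicz evaluation:
  not P: Łukasiewicz ¬ gives 1 − 0.6 = 0.4
  not not P: Łukasiewicz ¬ gives 1 − 0.4 = 0.6
  not not not P: Łukasiewicz ¬ gives 1 − 0.6 = 0.4
  not R: Łukasiewicz ¬ gives 1 − 0.8 = 0.2
  (not R ∨ R) = max(0.2, 0.8) = 0.8
  not (not R ∨ R): Łukasiewicz ¬ gives 1 − 0.8 = 0.2
  not P: Łukasiewicz ¬ gives 1 − 0.6 = 0.4
  (not (not R ∨ R) → not P): min(1, 1 − 0.2 + 0.4) = 1
  not (not (not R ∨ R) → not P): Łukasiewicz ¬ gives 1 − 1 = 0
  (not (not (not R ∨ R) → not P) → P): min(1, 1 − 0 + 0.6) = 1
  not (not (not (not R ∨ R) → not P) → P): Łukasiewicz ¬ gives 1 − 1 = 0
  (not not not P ∨ not (not (not (not R ∨ R) → not P) → P)) = max(0.4, 0) = 0.4
  Łukasiewicz value = 0.4
Difference: 0 − 0.4 = -0.40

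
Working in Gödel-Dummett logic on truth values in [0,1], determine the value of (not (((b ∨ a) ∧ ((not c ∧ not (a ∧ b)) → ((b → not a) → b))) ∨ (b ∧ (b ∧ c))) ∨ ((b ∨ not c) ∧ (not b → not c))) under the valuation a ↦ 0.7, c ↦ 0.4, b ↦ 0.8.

(b ∨ a) = max(0.8, 0.7) = 0.8
not c: Gödel ¬ of 0.4 = 0 (operand ≠ 0)
(a ∧ b) = min(0.7, 0.8) = 0.7
not (a ∧ b): Gödel ¬ of 0.7 = 0 (operand ≠ 0)
(not c ∧ not (a ∧ b)) = min(0, 0) = 0
not a: Gödel ¬ of 0.7 = 0 (operand ≠ 0)
(b → not a): 0.8 > 0, so result = 0
((b → not a) → b): 0 ≤ 0.8, so result = 1
((not c ∧ not (a ∧ b)) → ((b → not a) → b)): 0 ≤ 1, so result = 1
((b ∨ a) ∧ ((not c ∧ not (a ∧ b)) → ((b → not a) → b))) = min(0.8, 1) = 0.8
(b ∧ c) = min(0.8, 0.4) = 0.4
(b ∧ (b ∧ c)) = min(0.8, 0.4) = 0.4
(((b ∨ a) ∧ ((not c ∧ not (a ∧ b)) → ((b → not a) → b))) ∨ (b ∧ (b ∧ c))) = max(0.8, 0.4) = 0.8
not (((b ∨ a) ∧ ((not c ∧ not (a ∧ b)) → ((b → not a) → b))) ∨ (b ∧ (b ∧ c))): Gödel ¬ of 0.8 = 0 (operand ≠ 0)
not c: Gödel ¬ of 0.4 = 0 (operand ≠ 0)
(b ∨ not c) = max(0.8, 0) = 0.8
not b: Gödel ¬ of 0.8 = 0 (operand ≠ 0)
not c: Gödel ¬ of 0.4 = 0 (operand ≠ 0)
(not b → not c): 0 ≤ 0, so result = 1
((b ∨ not c) ∧ (not b → not c)) = min(0.8, 1) = 0.8
(not (((b ∨ a) ∧ ((not c ∧ not (a ∧ b)) → ((b → not a) → b))) ∨ (b ∧ (b ∧ c))) ∨ ((b ∨ not c) ∧ (not b → not c))) = max(0, 0.8) = 0.8

0.80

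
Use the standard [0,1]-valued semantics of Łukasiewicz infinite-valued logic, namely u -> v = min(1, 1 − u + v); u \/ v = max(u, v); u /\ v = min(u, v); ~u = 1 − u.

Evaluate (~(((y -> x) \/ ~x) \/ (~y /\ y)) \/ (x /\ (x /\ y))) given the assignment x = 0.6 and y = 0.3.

(y -> x): min(1, 1 − 0.3 + 0.6) = 1
~x: Łukasiewicz ¬ gives 1 − 0.6 = 0.4
((y -> x) \/ ~x) = max(1, 0.4) = 1
~y: Łukasiewicz ¬ gives 1 − 0.3 = 0.7
(~y /\ y) = min(0.7, 0.3) = 0.3
(((y -> x) \/ ~x) \/ (~y /\ y)) = max(1, 0.3) = 1
~(((y -> x) \/ ~x) \/ (~y /\ y)): Łukasiewicz ¬ gives 1 − 1 = 0
(x /\ y) = min(0.6, 0.3) = 0.3
(x /\ (x /\ y)) = min(0.6, 0.3) = 0.3
(~(((y -> x) \/ ~x) \/ (~y /\ y)) \/ (x /\ (x /\ y))) = max(0, 0.3) = 0.3

0.30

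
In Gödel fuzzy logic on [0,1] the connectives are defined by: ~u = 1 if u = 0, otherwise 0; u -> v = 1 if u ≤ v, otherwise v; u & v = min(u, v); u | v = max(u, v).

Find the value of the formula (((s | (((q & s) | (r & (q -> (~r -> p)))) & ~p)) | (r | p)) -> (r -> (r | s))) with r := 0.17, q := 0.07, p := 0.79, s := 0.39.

1.00

(q & s) = min(0.07, 0.39) = 0.07
~r: Gödel ¬ of 0.17 = 0 (operand ≠ 0)
(~r -> p): 0 ≤ 0.79, so result = 1
(q -> (~r -> p)): 0.07 ≤ 1, so result = 1
(r & (q -> (~r -> p))) = min(0.17, 1) = 0.17
((q & s) | (r & (q -> (~r -> p)))) = max(0.07, 0.17) = 0.17
~p: Gödel ¬ of 0.79 = 0 (operand ≠ 0)
(((q & s) | (r & (q -> (~r -> p)))) & ~p) = min(0.17, 0) = 0
(s | (((q & s) | (r & (q -> (~r -> p)))) & ~p)) = max(0.39, 0) = 0.39
(r | p) = max(0.17, 0.79) = 0.79
((s | (((q & s) | (r & (q -> (~r -> p)))) & ~p)) | (r | p)) = max(0.39, 0.79) = 0.79
(r | s) = max(0.17, 0.39) = 0.39
(r -> (r | s)): 0.17 ≤ 0.39, so result = 1
(((s | (((q & s) | (r & (q -> (~r -> p)))) & ~p)) | (r | p)) -> (r -> (r | s))): 0.79 ≤ 1, so result = 1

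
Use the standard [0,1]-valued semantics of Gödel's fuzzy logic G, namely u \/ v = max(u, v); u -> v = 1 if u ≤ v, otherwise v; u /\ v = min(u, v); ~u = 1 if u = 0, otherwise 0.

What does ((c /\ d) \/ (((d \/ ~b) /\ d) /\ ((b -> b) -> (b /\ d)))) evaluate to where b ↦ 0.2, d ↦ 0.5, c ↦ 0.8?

0.50

(c /\ d) = min(0.8, 0.5) = 0.5
~b: Gödel ¬ of 0.2 = 0 (operand ≠ 0)
(d \/ ~b) = max(0.5, 0) = 0.5
((d \/ ~b) /\ d) = min(0.5, 0.5) = 0.5
(b -> b): 0.2 ≤ 0.2, so result = 1
(b /\ d) = min(0.2, 0.5) = 0.2
((b -> b) -> (b /\ d)): 1 > 0.2, so result = 0.2
(((d \/ ~b) /\ d) /\ ((b -> b) -> (b /\ d))) = min(0.5, 0.2) = 0.2
((c /\ d) \/ (((d \/ ~b) /\ d) /\ ((b -> b) -> (b /\ d)))) = max(0.5, 0.2) = 0.5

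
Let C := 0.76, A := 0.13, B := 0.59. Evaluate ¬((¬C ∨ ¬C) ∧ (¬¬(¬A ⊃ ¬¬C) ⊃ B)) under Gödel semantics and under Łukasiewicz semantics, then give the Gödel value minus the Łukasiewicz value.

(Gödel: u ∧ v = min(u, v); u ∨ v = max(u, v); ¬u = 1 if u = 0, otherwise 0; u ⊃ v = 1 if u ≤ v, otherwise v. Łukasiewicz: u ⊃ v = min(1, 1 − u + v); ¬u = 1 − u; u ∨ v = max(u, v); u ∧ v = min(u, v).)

Gödel evaluation:
  ¬C: Gödel ¬ of 0.76 = 0 (operand ≠ 0)
  ¬C: Gödel ¬ of 0.76 = 0 (operand ≠ 0)
  (¬C ∨ ¬C) = max(0, 0) = 0
  ¬A: Gödel ¬ of 0.13 = 0 (operand ≠ 0)
  ¬C: Gödel ¬ of 0.76 = 0 (operand ≠ 0)
  ¬¬C: Gödel ¬ of 0 = 1 (operand is 0)
  (¬A ⊃ ¬¬C): 0 ≤ 1, so result = 1
  ¬(¬A ⊃ ¬¬C): Gödel ¬ of 1 = 0 (operand ≠ 0)
  ¬¬(¬A ⊃ ¬¬C): Gödel ¬ of 0 = 1 (operand is 0)
  (¬¬(¬A ⊃ ¬¬C) ⊃ B): 1 > 0.59, so result = 0.59
  ((¬C ∨ ¬C) ∧ (¬¬(¬A ⊃ ¬¬C) ⊃ B)) = min(0, 0.59) = 0
  ¬((¬C ∨ ¬C) ∧ (¬¬(¬A ⊃ ¬¬C) ⊃ B)): Gödel ¬ of 0 = 1 (operand is 0)
  Gödel value = 1
Łukasiewicz evaluation:
  ¬C: Łukasiewicz ¬ gives 1 − 0.76 = 0.24
  ¬C: Łukasiewicz ¬ gives 1 − 0.76 = 0.24
  (¬C ∨ ¬C) = max(0.24, 0.24) = 0.24
  ¬A: Łukasiewicz ¬ gives 1 − 0.13 = 0.87
  ¬C: Łukasiewicz ¬ gives 1 − 0.76 = 0.24
  ¬¬C: Łukasiewicz ¬ gives 1 − 0.24 = 0.76
  (¬A ⊃ ¬¬C): min(1, 1 − 0.87 + 0.76) = 0.89
  ¬(¬A ⊃ ¬¬C): Łukasiewicz ¬ gives 1 − 0.89 = 0.11
  ¬¬(¬A ⊃ ¬¬C): Łukasiewicz ¬ gives 1 − 0.11 = 0.89
  (¬¬(¬A ⊃ ¬¬C) ⊃ B): min(1, 1 − 0.89 + 0.59) = 0.7
  ((¬C ∨ ¬C) ∧ (¬¬(¬A ⊃ ¬¬C) ⊃ B)) = min(0.24, 0.7) = 0.24
  ¬((¬C ∨ ¬C) ∧ (¬¬(¬A ⊃ ¬¬C) ⊃ B)): Łukasiewicz ¬ gives 1 − 0.24 = 0.76
  Łukasiewicz value = 0.76
Difference: 1 − 0.76 = 0.24

0.24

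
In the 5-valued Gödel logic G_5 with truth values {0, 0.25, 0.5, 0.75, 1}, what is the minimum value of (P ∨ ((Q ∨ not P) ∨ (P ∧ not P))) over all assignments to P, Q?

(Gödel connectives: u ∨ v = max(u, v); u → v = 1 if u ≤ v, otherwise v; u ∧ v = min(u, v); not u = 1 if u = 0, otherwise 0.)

0.25

The minimum is attained at P = 0.25, Q = 0:
  not P: Gödel ¬ of 0.25 = 0 (operand ≠ 0)
  (Q ∨ not P) = max(0, 0) = 0
  not P: Gödel ¬ of 0.25 = 0 (operand ≠ 0)
  (P ∧ not P) = min(0.25, 0) = 0
  ((Q ∨ not P) ∨ (P ∧ not P)) = max(0, 0) = 0
  (P ∨ ((Q ∨ not P) ∨ (P ∧ not P))) = max(0.25, 0) = 0.25
Checking all 25 assignments confirms none give a value below 0.25.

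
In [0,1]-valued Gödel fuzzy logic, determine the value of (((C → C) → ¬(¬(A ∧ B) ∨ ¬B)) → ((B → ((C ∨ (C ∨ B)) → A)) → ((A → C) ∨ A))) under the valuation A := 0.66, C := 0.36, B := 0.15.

0.66

(C → C): 0.36 ≤ 0.36, so result = 1
(A ∧ B) = min(0.66, 0.15) = 0.15
¬(A ∧ B): Gödel ¬ of 0.15 = 0 (operand ≠ 0)
¬B: Gödel ¬ of 0.15 = 0 (operand ≠ 0)
(¬(A ∧ B) ∨ ¬B) = max(0, 0) = 0
¬(¬(A ∧ B) ∨ ¬B): Gödel ¬ of 0 = 1 (operand is 0)
((C → C) → ¬(¬(A ∧ B) ∨ ¬B)): 1 ≤ 1, so result = 1
(C ∨ B) = max(0.36, 0.15) = 0.36
(C ∨ (C ∨ B)) = max(0.36, 0.36) = 0.36
((C ∨ (C ∨ B)) → A): 0.36 ≤ 0.66, so result = 1
(B → ((C ∨ (C ∨ B)) → A)): 0.15 ≤ 1, so result = 1
(A → C): 0.66 > 0.36, so result = 0.36
((A → C) ∨ A) = max(0.36, 0.66) = 0.66
((B → ((C ∨ (C ∨ B)) → A)) → ((A → C) ∨ A)): 1 > 0.66, so result = 0.66
(((C → C) → ¬(¬(A ∧ B) ∨ ¬B)) → ((B → ((C ∨ (C ∨ B)) → A)) → ((A → C) ∨ A))): 1 > 0.66, so result = 0.66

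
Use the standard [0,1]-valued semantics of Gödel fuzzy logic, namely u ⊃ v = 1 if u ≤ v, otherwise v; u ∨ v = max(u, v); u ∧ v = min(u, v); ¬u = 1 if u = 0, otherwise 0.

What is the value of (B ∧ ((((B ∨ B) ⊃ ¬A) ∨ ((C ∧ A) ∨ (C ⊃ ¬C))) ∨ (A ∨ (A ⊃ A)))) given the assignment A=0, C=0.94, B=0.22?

(B ∨ B) = max(0.22, 0.22) = 0.22
¬A: Gödel ¬ of 0 = 1 (operand is 0)
((B ∨ B) ⊃ ¬A): 0.22 ≤ 1, so result = 1
(C ∧ A) = min(0.94, 0) = 0
¬C: Gödel ¬ of 0.94 = 0 (operand ≠ 0)
(C ⊃ ¬C): 0.94 > 0, so result = 0
((C ∧ A) ∨ (C ⊃ ¬C)) = max(0, 0) = 0
(((B ∨ B) ⊃ ¬A) ∨ ((C ∧ A) ∨ (C ⊃ ¬C))) = max(1, 0) = 1
(A ⊃ A): 0 ≤ 0, so result = 1
(A ∨ (A ⊃ A)) = max(0, 1) = 1
((((B ∨ B) ⊃ ¬A) ∨ ((C ∧ A) ∨ (C ⊃ ¬C))) ∨ (A ∨ (A ⊃ A))) = max(1, 1) = 1
(B ∧ ((((B ∨ B) ⊃ ¬A) ∨ ((C ∧ A) ∨ (C ⊃ ¬C))) ∨ (A ∨ (A ⊃ A)))) = min(0.22, 1) = 0.22

0.22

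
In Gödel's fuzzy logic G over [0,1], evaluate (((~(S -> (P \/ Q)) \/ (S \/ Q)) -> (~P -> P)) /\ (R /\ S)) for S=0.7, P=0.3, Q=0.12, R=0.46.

0.46

(P \/ Q) = max(0.3, 0.12) = 0.3
(S -> (P \/ Q)): 0.7 > 0.3, so result = 0.3
~(S -> (P \/ Q)): Gödel ¬ of 0.3 = 0 (operand ≠ 0)
(S \/ Q) = max(0.7, 0.12) = 0.7
(~(S -> (P \/ Q)) \/ (S \/ Q)) = max(0, 0.7) = 0.7
~P: Gödel ¬ of 0.3 = 0 (operand ≠ 0)
(~P -> P): 0 ≤ 0.3, so result = 1
((~(S -> (P \/ Q)) \/ (S \/ Q)) -> (~P -> P)): 0.7 ≤ 1, so result = 1
(R /\ S) = min(0.46, 0.7) = 0.46
(((~(S -> (P \/ Q)) \/ (S \/ Q)) -> (~P -> P)) /\ (R /\ S)) = min(1, 0.46) = 0.46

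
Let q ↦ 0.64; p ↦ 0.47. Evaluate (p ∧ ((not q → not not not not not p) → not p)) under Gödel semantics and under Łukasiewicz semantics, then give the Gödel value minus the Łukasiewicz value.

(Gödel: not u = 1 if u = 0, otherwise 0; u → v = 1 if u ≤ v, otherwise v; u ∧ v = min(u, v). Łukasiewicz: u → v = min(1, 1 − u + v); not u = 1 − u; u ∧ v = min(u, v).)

Gödel evaluation:
  not q: Gödel ¬ of 0.64 = 0 (operand ≠ 0)
  not p: Gödel ¬ of 0.47 = 0 (operand ≠ 0)
  not not p: Gödel ¬ of 0 = 1 (operand is 0)
  not not not p: Gödel ¬ of 1 = 0 (operand ≠ 0)
  not not not not p: Gödel ¬ of 0 = 1 (operand is 0)
  not not not not not p: Gödel ¬ of 1 = 0 (operand ≠ 0)
  (not q → not not not not not p): 0 ≤ 0, so result = 1
  not p: Gödel ¬ of 0.47 = 0 (operand ≠ 0)
  ((not q → not not not not not p) → not p): 1 > 0, so result = 0
  (p ∧ ((not q → not not not not not p) → not p)) = min(0.47, 0) = 0
  Gödel value = 0
Łukasiewicz evaluation:
  not q: Łukasiewicz ¬ gives 1 − 0.64 = 0.36
  not p: Łukasiewicz ¬ gives 1 − 0.47 = 0.53
  not not p: Łukasiewicz ¬ gives 1 − 0.53 = 0.47
  not not not p: Łukasiewicz ¬ gives 1 − 0.47 = 0.53
  not not not not p: Łukasiewicz ¬ gives 1 − 0.53 = 0.47
  not not not not not p: Łukasiewicz ¬ gives 1 − 0.47 = 0.53
  (not q → not not not not not p): min(1, 1 − 0.36 + 0.53) = 1
  not p: Łukasiewicz ¬ gives 1 − 0.47 = 0.53
  ((not q → not not not not not p) → not p): min(1, 1 − 1 + 0.53) = 0.53
  (p ∧ ((not q → not not not not not p) → not p)) = min(0.47, 0.53) = 0.47
  Łukasiewicz value = 0.47
Difference: 0 − 0.47 = -0.47

-0.47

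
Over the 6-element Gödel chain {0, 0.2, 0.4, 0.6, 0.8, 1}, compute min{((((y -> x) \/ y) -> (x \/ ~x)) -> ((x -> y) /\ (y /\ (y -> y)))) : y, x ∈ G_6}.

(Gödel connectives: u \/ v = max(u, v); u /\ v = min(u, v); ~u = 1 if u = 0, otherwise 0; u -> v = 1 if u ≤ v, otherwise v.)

0.00

The minimum is attained at y = 0, x = 0:
  (y -> x): 0 ≤ 0, so result = 1
  ((y -> x) \/ y) = max(1, 0) = 1
  ~x: Gödel ¬ of 0 = 1 (operand is 0)
  (x \/ ~x) = max(0, 1) = 1
  (((y -> x) \/ y) -> (x \/ ~x)): 1 ≤ 1, so result = 1
  (x -> y): 0 ≤ 0, so result = 1
  (y -> y): 0 ≤ 0, so result = 1
  (y /\ (y -> y)) = min(0, 1) = 0
  ((x -> y) /\ (y /\ (y -> y))) = min(1, 0) = 0
  ((((y -> x) \/ y) -> (x \/ ~x)) -> ((x -> y) /\ (y /\ (y -> y)))): 1 > 0, so result = 0
Checking all 36 assignments confirms none give a value below 0.00.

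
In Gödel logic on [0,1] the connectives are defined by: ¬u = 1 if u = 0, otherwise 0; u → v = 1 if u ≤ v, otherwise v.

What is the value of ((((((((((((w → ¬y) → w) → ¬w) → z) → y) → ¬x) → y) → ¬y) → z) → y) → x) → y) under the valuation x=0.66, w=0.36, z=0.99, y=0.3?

0.30

¬y: Gödel ¬ of 0.3 = 0 (operand ≠ 0)
(w → ¬y): 0.36 > 0, so result = 0
((w → ¬y) → w): 0 ≤ 0.36, so result = 1
¬w: Gödel ¬ of 0.36 = 0 (operand ≠ 0)
(((w → ¬y) → w) → ¬w): 1 > 0, so result = 0
((((w → ¬y) → w) → ¬w) → z): 0 ≤ 0.99, so result = 1
(((((w → ¬y) → w) → ¬w) → z) → y): 1 > 0.3, so result = 0.3
¬x: Gödel ¬ of 0.66 = 0 (operand ≠ 0)
((((((w → ¬y) → w) → ¬w) → z) → y) → ¬x): 0.3 > 0, so result = 0
(((((((w → ¬y) → w) → ¬w) → z) → y) → ¬x) → y): 0 ≤ 0.3, so result = 1
¬y: Gödel ¬ of 0.3 = 0 (operand ≠ 0)
((((((((w → ¬y) → w) → ¬w) → z) → y) → ¬x) → y) → ¬y): 1 > 0, so result = 0
(((((((((w → ¬y) → w) → ¬w) → z) → y) → ¬x) → y) → ¬y) → z): 0 ≤ 0.99, so result = 1
((((((((((w → ¬y) → w) → ¬w) → z) → y) → ¬x) → y) → ¬y) → z) → y): 1 > 0.3, so result = 0.3
(((((((((((w → ¬y) → w) → ¬w) → z) → y) → ¬x) → y) → ¬y) → z) → y) → x): 0.3 ≤ 0.66, so result = 1
((((((((((((w → ¬y) → w) → ¬w) → z) → y) → ¬x) → y) → ¬y) → z) → y) → x) → y): 1 > 0.3, so result = 0.3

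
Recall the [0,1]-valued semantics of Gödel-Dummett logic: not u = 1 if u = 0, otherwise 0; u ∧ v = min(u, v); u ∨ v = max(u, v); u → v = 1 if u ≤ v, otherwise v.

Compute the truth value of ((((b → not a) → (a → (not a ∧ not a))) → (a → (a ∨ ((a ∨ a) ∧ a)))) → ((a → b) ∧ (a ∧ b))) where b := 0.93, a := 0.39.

0.39

not a: Gödel ¬ of 0.39 = 0 (operand ≠ 0)
(b → not a): 0.93 > 0, so result = 0
not a: Gödel ¬ of 0.39 = 0 (operand ≠ 0)
not a: Gödel ¬ of 0.39 = 0 (operand ≠ 0)
(not a ∧ not a) = min(0, 0) = 0
(a → (not a ∧ not a)): 0.39 > 0, so result = 0
((b → not a) → (a → (not a ∧ not a))): 0 ≤ 0, so result = 1
(a ∨ a) = max(0.39, 0.39) = 0.39
((a ∨ a) ∧ a) = min(0.39, 0.39) = 0.39
(a ∨ ((a ∨ a) ∧ a)) = max(0.39, 0.39) = 0.39
(a → (a ∨ ((a ∨ a) ∧ a))): 0.39 ≤ 0.39, so result = 1
(((b → not a) → (a → (not a ∧ not a))) → (a → (a ∨ ((a ∨ a) ∧ a)))): 1 ≤ 1, so result = 1
(a → b): 0.39 ≤ 0.93, so result = 1
(a ∧ b) = min(0.39, 0.93) = 0.39
((a → b) ∧ (a ∧ b)) = min(1, 0.39) = 0.39
((((b → not a) → (a → (not a ∧ not a))) → (a → (a ∨ ((a ∨ a) ∧ a)))) → ((a → b) ∧ (a ∧ b))): 1 > 0.39, so result = 0.39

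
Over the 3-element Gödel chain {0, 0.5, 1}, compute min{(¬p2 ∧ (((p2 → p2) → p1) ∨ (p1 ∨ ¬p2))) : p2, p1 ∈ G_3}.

0.00

The minimum is attained at p2 = 0.5, p1 = 0:
  ¬p2: Gödel ¬ of 0.5 = 0 (operand ≠ 0)
  (p2 → p2): 0.5 ≤ 0.5, so result = 1
  ((p2 → p2) → p1): 1 > 0, so result = 0
  ¬p2: Gödel ¬ of 0.5 = 0 (operand ≠ 0)
  (p1 ∨ ¬p2) = max(0, 0) = 0
  (((p2 → p2) → p1) ∨ (p1 ∨ ¬p2)) = max(0, 0) = 0
  (¬p2 ∧ (((p2 → p2) → p1) ∨ (p1 ∨ ¬p2))) = min(0, 0) = 0
Checking all 9 assignments confirms none give a value below 0.00.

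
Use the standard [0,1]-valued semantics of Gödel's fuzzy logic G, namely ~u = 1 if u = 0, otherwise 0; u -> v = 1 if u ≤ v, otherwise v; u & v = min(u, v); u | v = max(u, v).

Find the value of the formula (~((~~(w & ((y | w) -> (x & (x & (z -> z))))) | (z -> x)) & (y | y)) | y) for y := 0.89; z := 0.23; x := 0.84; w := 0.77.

0.89

(y | w) = max(0.89, 0.77) = 0.89
(z -> z): 0.23 ≤ 0.23, so result = 1
(x & (z -> z)) = min(0.84, 1) = 0.84
(x & (x & (z -> z))) = min(0.84, 0.84) = 0.84
((y | w) -> (x & (x & (z -> z)))): 0.89 > 0.84, so result = 0.84
(w & ((y | w) -> (x & (x & (z -> z))))) = min(0.77, 0.84) = 0.77
~(w & ((y | w) -> (x & (x & (z -> z))))): Gödel ¬ of 0.77 = 0 (operand ≠ 0)
~~(w & ((y | w) -> (x & (x & (z -> z))))): Gödel ¬ of 0 = 1 (operand is 0)
(z -> x): 0.23 ≤ 0.84, so result = 1
(~~(w & ((y | w) -> (x & (x & (z -> z))))) | (z -> x)) = max(1, 1) = 1
(y | y) = max(0.89, 0.89) = 0.89
((~~(w & ((y | w) -> (x & (x & (z -> z))))) | (z -> x)) & (y | y)) = min(1, 0.89) = 0.89
~((~~(w & ((y | w) -> (x & (x & (z -> z))))) | (z -> x)) & (y | y)): Gödel ¬ of 0.89 = 0 (operand ≠ 0)
(~((~~(w & ((y | w) -> (x & (x & (z -> z))))) | (z -> x)) & (y | y)) | y) = max(0, 0.89) = 0.89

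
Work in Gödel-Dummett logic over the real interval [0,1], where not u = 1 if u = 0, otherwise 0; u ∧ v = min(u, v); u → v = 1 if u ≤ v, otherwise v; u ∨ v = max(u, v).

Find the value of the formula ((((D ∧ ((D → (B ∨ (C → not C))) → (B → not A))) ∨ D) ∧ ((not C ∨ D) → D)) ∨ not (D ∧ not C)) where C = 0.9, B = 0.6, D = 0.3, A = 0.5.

not C: Gödel ¬ of 0.9 = 0 (operand ≠ 0)
(C → not C): 0.9 > 0, so result = 0
(B ∨ (C → not C)) = max(0.6, 0) = 0.6
(D → (B ∨ (C → not C))): 0.3 ≤ 0.6, so result = 1
not A: Gödel ¬ of 0.5 = 0 (operand ≠ 0)
(B → not A): 0.6 > 0, so result = 0
((D → (B ∨ (C → not C))) → (B → not A)): 1 > 0, so result = 0
(D ∧ ((D → (B ∨ (C → not C))) → (B → not A))) = min(0.3, 0) = 0
((D ∧ ((D → (B ∨ (C → not C))) → (B → not A))) ∨ D) = max(0, 0.3) = 0.3
not C: Gödel ¬ of 0.9 = 0 (operand ≠ 0)
(not C ∨ D) = max(0, 0.3) = 0.3
((not C ∨ D) → D): 0.3 ≤ 0.3, so result = 1
(((D ∧ ((D → (B ∨ (C → not C))) → (B → not A))) ∨ D) ∧ ((not C ∨ D) → D)) = min(0.3, 1) = 0.3
not C: Gödel ¬ of 0.9 = 0 (operand ≠ 0)
(D ∧ not C) = min(0.3, 0) = 0
not (D ∧ not C): Gödel ¬ of 0 = 1 (operand is 0)
((((D ∧ ((D → (B ∨ (C → not C))) → (B → not A))) ∨ D) ∧ ((not C ∨ D) → D)) ∨ not (D ∧ not C)) = max(0.3, 1) = 1

1.00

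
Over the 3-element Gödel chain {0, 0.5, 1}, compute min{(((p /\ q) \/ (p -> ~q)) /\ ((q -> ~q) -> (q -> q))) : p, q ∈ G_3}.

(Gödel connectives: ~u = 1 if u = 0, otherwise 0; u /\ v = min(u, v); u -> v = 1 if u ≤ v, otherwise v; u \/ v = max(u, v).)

The minimum is attained at p = 0.5, q = 0.5:
  (p /\ q) = min(0.5, 0.5) = 0.5
  ~q: Gödel ¬ of 0.5 = 0 (operand ≠ 0)
  (p -> ~q): 0.5 > 0, so result = 0
  ((p /\ q) \/ (p -> ~q)) = max(0.5, 0) = 0.5
  ~q: Gödel ¬ of 0.5 = 0 (operand ≠ 0)
  (q -> ~q): 0.5 > 0, so result = 0
  (q -> q): 0.5 ≤ 0.5, so result = 1
  ((q -> ~q) -> (q -> q)): 0 ≤ 1, so result = 1
  (((p /\ q) \/ (p -> ~q)) /\ ((q -> ~q) -> (q -> q))) = min(0.5, 1) = 0.5
Checking all 9 assignments confirms none give a value below 0.50.

0.50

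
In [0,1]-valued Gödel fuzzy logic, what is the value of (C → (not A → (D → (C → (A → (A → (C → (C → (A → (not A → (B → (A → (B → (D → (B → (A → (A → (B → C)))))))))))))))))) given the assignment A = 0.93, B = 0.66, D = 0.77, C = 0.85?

1.00

not A: Gödel ¬ of 0.93 = 0 (operand ≠ 0)
not A: Gödel ¬ of 0.93 = 0 (operand ≠ 0)
(B → C): 0.66 ≤ 0.85, so result = 1
(A → (B → C)): 0.93 ≤ 1, so result = 1
(A → (A → (B → C))): 0.93 ≤ 1, so result = 1
(B → (A → (A → (B → C)))): 0.66 ≤ 1, so result = 1
(D → (B → (A → (A → (B → C))))): 0.77 ≤ 1, so result = 1
(B → (D → (B → (A → (A → (B → C)))))): 0.66 ≤ 1, so result = 1
(A → (B → (D → (B → (A → (A → (B → C))))))): 0.93 ≤ 1, so result = 1
(B → (A → (B → (D → (B → (A → (A → (B → C)))))))): 0.66 ≤ 1, so result = 1
(not A → (B → (A → (B → (D → (B → (A → (A → (B → C))))))))): 0 ≤ 1, so result = 1
(A → (not A → (B → (A → (B → (D → (B → (A → (A → (B → C)))))))))): 0.93 ≤ 1, so result = 1
(C → (A → (not A → (B → (A → (B → (D → (B → (A → (A → (B → C))))))))))): 0.85 ≤ 1, so result = 1
(C → (C → (A → (not A → (B → (A → (B → (D → (B → (A → (A → (B → C)))))))))))): 0.85 ≤ 1, so result = 1
(A → (C → (C → (A → (not A → (B → (A → (B → (D → (B → (A → (A → (B → C))))))))))))): 0.93 ≤ 1, so result = 1
(A → (A → (C → (C → (A → (not A → (B → (A → (B → (D → (B → (A → (A → (B → C)))))))))))))): 0.93 ≤ 1, so result = 1
(C → (A → (A → (C → (C → (A → (not A → (B → (A → (B → (D → (B → (A → (A → (B → C))))))))))))))): 0.85 ≤ 1, so result = 1
(D → (C → (A → (A → (C → (C → (A → (not A → (B → (A → (B → (D → (B → (A → (A → (B → C)))))))))))))))): 0.77 ≤ 1, so result = 1
(not A → (D → (C → (A → (A → (C → (C → (A → (not A → (B → (A → (B → (D → (B → (A → (A → (B → C))))))))))))))))): 0 ≤ 1, so result = 1
(C → (not A → (D → (C → (A → (A → (C → (C → (A → (not A → (B → (A → (B → (D → (B → (A → (A → (B → C)))))))))))))))))): 0.85 ≤ 1, so result = 1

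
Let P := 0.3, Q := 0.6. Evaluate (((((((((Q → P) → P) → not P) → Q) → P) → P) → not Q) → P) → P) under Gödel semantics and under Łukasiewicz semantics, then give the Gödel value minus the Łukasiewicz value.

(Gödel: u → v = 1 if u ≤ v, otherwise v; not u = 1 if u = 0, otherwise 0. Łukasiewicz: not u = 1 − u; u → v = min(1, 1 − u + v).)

-0.50

Gödel evaluation:
  (Q → P): 0.6 > 0.3, so result = 0.3
  ((Q → P) → P): 0.3 ≤ 0.3, so result = 1
  not P: Gödel ¬ of 0.3 = 0 (operand ≠ 0)
  (((Q → P) → P) → not P): 1 > 0, so result = 0
  ((((Q → P) → P) → not P) → Q): 0 ≤ 0.6, so result = 1
  (((((Q → P) → P) → not P) → Q) → P): 1 > 0.3, so result = 0.3
  ((((((Q → P) → P) → not P) → Q) → P) → P): 0.3 ≤ 0.3, so result = 1
  not Q: Gödel ¬ of 0.6 = 0 (operand ≠ 0)
  (((((((Q → P) → P) → not P) → Q) → P) → P) → not Q): 1 > 0, so result = 0
  ((((((((Q → P) → P) → not P) → Q) → P) → P) → not Q) → P): 0 ≤ 0.3, so result = 1
  (((((((((Q → P) → P) → not P) → Q) → P) → P) → not Q) → P) → P): 1 > 0.3, so result = 0.3
  Gödel value = 0.3
Łukasiewicz evaluation:
  (Q → P): min(1, 1 − 0.6 + 0.3) = 0.7
  ((Q → P) → P): min(1, 1 − 0.7 + 0.3) = 0.6
  not P: Łukasiewicz ¬ gives 1 − 0.3 = 0.7
  (((Q → P) → P) → not P): min(1, 1 − 0.6 + 0.7) = 1
  ((((Q → P) → P) → not P) → Q): min(1, 1 − 1 + 0.6) = 0.6
  (((((Q → P) → P) → not P) → Q) → P): min(1, 1 − 0.6 + 0.3) = 0.7
  ((((((Q → P) → P) → not P) → Q) → P) → P): min(1, 1 − 0.7 + 0.3) = 0.6
  not Q: Łukasiewicz ¬ gives 1 − 0.6 = 0.4
  (((((((Q → P) → P) → not P) → Q) → P) → P) → not Q): min(1, 1 − 0.6 + 0.4) = 0.8
  ((((((((Q → P) → P) → not P) → Q) → P) → P) → not Q) → P): min(1, 1 − 0.8 + 0.3) = 0.5
  (((((((((Q → P) → P) → not P) → Q) → P) → P) → not Q) → P) → P): min(1, 1 − 0.5 + 0.3) = 0.8
  Łukasiewicz value = 0.8
Difference: 0.3 − 0.8 = -0.50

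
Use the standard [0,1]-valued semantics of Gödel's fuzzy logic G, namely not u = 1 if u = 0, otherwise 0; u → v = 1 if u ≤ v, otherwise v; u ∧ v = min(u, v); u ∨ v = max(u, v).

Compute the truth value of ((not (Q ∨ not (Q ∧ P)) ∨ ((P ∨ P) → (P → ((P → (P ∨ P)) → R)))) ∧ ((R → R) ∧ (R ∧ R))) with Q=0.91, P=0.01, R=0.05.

0.05

(Q ∧ P) = min(0.91, 0.01) = 0.01
not (Q ∧ P): Gödel ¬ of 0.01 = 0 (operand ≠ 0)
(Q ∨ not (Q ∧ P)) = max(0.91, 0) = 0.91
not (Q ∨ not (Q ∧ P)): Gödel ¬ of 0.91 = 0 (operand ≠ 0)
(P ∨ P) = max(0.01, 0.01) = 0.01
(P ∨ P) = max(0.01, 0.01) = 0.01
(P → (P ∨ P)): 0.01 ≤ 0.01, so result = 1
((P → (P ∨ P)) → R): 1 > 0.05, so result = 0.05
(P → ((P → (P ∨ P)) → R)): 0.01 ≤ 0.05, so result = 1
((P ∨ P) → (P → ((P → (P ∨ P)) → R))): 0.01 ≤ 1, so result = 1
(not (Q ∨ not (Q ∧ P)) ∨ ((P ∨ P) → (P → ((P → (P ∨ P)) → R)))) = max(0, 1) = 1
(R → R): 0.05 ≤ 0.05, so result = 1
(R ∧ R) = min(0.05, 0.05) = 0.05
((R → R) ∧ (R ∧ R)) = min(1, 0.05) = 0.05
((not (Q ∨ not (Q ∧ P)) ∨ ((P ∨ P) → (P → ((P → (P ∨ P)) → R)))) ∧ ((R → R) ∧ (R ∧ R))) = min(1, 0.05) = 0.05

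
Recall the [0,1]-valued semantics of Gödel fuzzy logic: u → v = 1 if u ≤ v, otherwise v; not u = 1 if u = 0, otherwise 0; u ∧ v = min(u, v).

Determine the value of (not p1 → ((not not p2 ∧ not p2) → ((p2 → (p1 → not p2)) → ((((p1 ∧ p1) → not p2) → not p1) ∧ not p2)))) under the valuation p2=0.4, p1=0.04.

1.00

not p1: Gödel ¬ of 0.04 = 0 (operand ≠ 0)
not p2: Gödel ¬ of 0.4 = 0 (operand ≠ 0)
not not p2: Gödel ¬ of 0 = 1 (operand is 0)
not p2: Gödel ¬ of 0.4 = 0 (operand ≠ 0)
(not not p2 ∧ not p2) = min(1, 0) = 0
not p2: Gödel ¬ of 0.4 = 0 (operand ≠ 0)
(p1 → not p2): 0.04 > 0, so result = 0
(p2 → (p1 → not p2)): 0.4 > 0, so result = 0
(p1 ∧ p1) = min(0.04, 0.04) = 0.04
not p2: Gödel ¬ of 0.4 = 0 (operand ≠ 0)
((p1 ∧ p1) → not p2): 0.04 > 0, so result = 0
not p1: Gödel ¬ of 0.04 = 0 (operand ≠ 0)
(((p1 ∧ p1) → not p2) → not p1): 0 ≤ 0, so result = 1
not p2: Gödel ¬ of 0.4 = 0 (operand ≠ 0)
((((p1 ∧ p1) → not p2) → not p1) ∧ not p2) = min(1, 0) = 0
((p2 → (p1 → not p2)) → ((((p1 ∧ p1) → not p2) → not p1) ∧ not p2)): 0 ≤ 0, so result = 1
((not not p2 ∧ not p2) → ((p2 → (p1 → not p2)) → ((((p1 ∧ p1) → not p2) → not p1) ∧ not p2))): 0 ≤ 1, so result = 1
(not p1 → ((not not p2 ∧ not p2) → ((p2 → (p1 → not p2)) → ((((p1 ∧ p1) → not p2) → not p1) ∧ not p2)))): 0 ≤ 1, so result = 1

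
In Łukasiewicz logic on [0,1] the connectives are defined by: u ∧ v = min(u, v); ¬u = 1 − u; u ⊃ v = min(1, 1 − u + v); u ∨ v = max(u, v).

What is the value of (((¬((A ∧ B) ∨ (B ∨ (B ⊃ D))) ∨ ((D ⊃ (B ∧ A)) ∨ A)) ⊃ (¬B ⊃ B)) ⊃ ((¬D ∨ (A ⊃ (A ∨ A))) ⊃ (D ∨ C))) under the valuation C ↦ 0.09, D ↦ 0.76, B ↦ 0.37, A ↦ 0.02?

0.76

(A ∧ B) = min(0.02, 0.37) = 0.02
(B ⊃ D): min(1, 1 − 0.37 + 0.76) = 1
(B ∨ (B ⊃ D)) = max(0.37, 1) = 1
((A ∧ B) ∨ (B ∨ (B ⊃ D))) = max(0.02, 1) = 1
¬((A ∧ B) ∨ (B ∨ (B ⊃ D))): Łukasiewicz ¬ gives 1 − 1 = 0
(B ∧ A) = min(0.37, 0.02) = 0.02
(D ⊃ (B ∧ A)): min(1, 1 − 0.76 + 0.02) = 0.26
((D ⊃ (B ∧ A)) ∨ A) = max(0.26, 0.02) = 0.26
(¬((A ∧ B) ∨ (B ∨ (B ⊃ D))) ∨ ((D ⊃ (B ∧ A)) ∨ A)) = max(0, 0.26) = 0.26
¬B: Łukasiewicz ¬ gives 1 − 0.37 = 0.63
(¬B ⊃ B): min(1, 1 − 0.63 + 0.37) = 0.74
((¬((A ∧ B) ∨ (B ∨ (B ⊃ D))) ∨ ((D ⊃ (B ∧ A)) ∨ A)) ⊃ (¬B ⊃ B)): min(1, 1 − 0.26 + 0.74) = 1
¬D: Łukasiewicz ¬ gives 1 − 0.76 = 0.24
(A ∨ A) = max(0.02, 0.02) = 0.02
(A ⊃ (A ∨ A)): min(1, 1 − 0.02 + 0.02) = 1
(¬D ∨ (A ⊃ (A ∨ A))) = max(0.24, 1) = 1
(D ∨ C) = max(0.76, 0.09) = 0.76
((¬D ∨ (A ⊃ (A ∨ A))) ⊃ (D ∨ C)): min(1, 1 − 1 + 0.76) = 0.76
(((¬((A ∧ B) ∨ (B ∨ (B ⊃ D))) ∨ ((D ⊃ (B ∧ A)) ∨ A)) ⊃ (¬B ⊃ B)) ⊃ ((¬D ∨ (A ⊃ (A ∨ A))) ⊃ (D ∨ C))): min(1, 1 − 1 + 0.76) = 0.76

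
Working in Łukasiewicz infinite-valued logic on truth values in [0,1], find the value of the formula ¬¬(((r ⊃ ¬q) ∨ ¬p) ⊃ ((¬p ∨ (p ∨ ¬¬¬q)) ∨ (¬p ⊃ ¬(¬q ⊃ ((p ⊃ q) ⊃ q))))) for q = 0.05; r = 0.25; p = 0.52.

0.95

¬q: Łukasiewicz ¬ gives 1 − 0.05 = 0.95
(r ⊃ ¬q): min(1, 1 − 0.25 + 0.95) = 1
¬p: Łukasiewicz ¬ gives 1 − 0.52 = 0.48
((r ⊃ ¬q) ∨ ¬p) = max(1, 0.48) = 1
¬p: Łukasiewicz ¬ gives 1 − 0.52 = 0.48
¬q: Łukasiewicz ¬ gives 1 − 0.05 = 0.95
¬¬q: Łukasiewicz ¬ gives 1 − 0.95 = 0.05
¬¬¬q: Łukasiewicz ¬ gives 1 − 0.05 = 0.95
(p ∨ ¬¬¬q) = max(0.52, 0.95) = 0.95
(¬p ∨ (p ∨ ¬¬¬q)) = max(0.48, 0.95) = 0.95
¬p: Łukasiewicz ¬ gives 1 − 0.52 = 0.48
¬q: Łukasiewicz ¬ gives 1 − 0.05 = 0.95
(p ⊃ q): min(1, 1 − 0.52 + 0.05) = 0.53
((p ⊃ q) ⊃ q): min(1, 1 − 0.53 + 0.05) = 0.52
(¬q ⊃ ((p ⊃ q) ⊃ q)): min(1, 1 − 0.95 + 0.52) = 0.57
¬(¬q ⊃ ((p ⊃ q) ⊃ q)): Łukasiewicz ¬ gives 1 − 0.57 = 0.43
(¬p ⊃ ¬(¬q ⊃ ((p ⊃ q) ⊃ q))): min(1, 1 − 0.48 + 0.43) = 0.95
((¬p ∨ (p ∨ ¬¬¬q)) ∨ (¬p ⊃ ¬(¬q ⊃ ((p ⊃ q) ⊃ q)))) = max(0.95, 0.95) = 0.95
(((r ⊃ ¬q) ∨ ¬p) ⊃ ((¬p ∨ (p ∨ ¬¬¬q)) ∨ (¬p ⊃ ¬(¬q ⊃ ((p ⊃ q) ⊃ q))))): min(1, 1 − 1 + 0.95) = 0.95
¬(((r ⊃ ¬q) ∨ ¬p) ⊃ ((¬p ∨ (p ∨ ¬¬¬q)) ∨ (¬p ⊃ ¬(¬q ⊃ ((p ⊃ q) ⊃ q))))): Łukasiewicz ¬ gives 1 − 0.95 = 0.05
¬¬(((r ⊃ ¬q) ∨ ¬p) ⊃ ((¬p ∨ (p ∨ ¬¬¬q)) ∨ (¬p ⊃ ¬(¬q ⊃ ((p ⊃ q) ⊃ q))))): Łukasiewicz ¬ gives 1 − 0.05 = 0.95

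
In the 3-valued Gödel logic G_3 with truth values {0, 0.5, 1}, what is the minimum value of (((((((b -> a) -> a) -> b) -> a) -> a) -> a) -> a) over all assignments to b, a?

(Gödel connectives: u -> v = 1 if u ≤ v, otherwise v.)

The minimum is attained at b = 0, a = 0.5:
  (b -> a): 0 ≤ 0.5, so result = 1
  ((b -> a) -> a): 1 > 0.5, so result = 0.5
  (((b -> a) -> a) -> b): 0.5 > 0, so result = 0
  ((((b -> a) -> a) -> b) -> a): 0 ≤ 0.5, so result = 1
  (((((b -> a) -> a) -> b) -> a) -> a): 1 > 0.5, so result = 0.5
  ((((((b -> a) -> a) -> b) -> a) -> a) -> a): 0.5 ≤ 0.5, so result = 1
  (((((((b -> a) -> a) -> b) -> a) -> a) -> a) -> a): 1 > 0.5, so result = 0.5
Checking all 9 assignments confirms none give a value below 0.50.

0.50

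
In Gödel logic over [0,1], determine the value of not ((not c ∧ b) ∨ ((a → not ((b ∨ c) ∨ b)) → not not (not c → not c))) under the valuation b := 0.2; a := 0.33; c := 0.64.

not c: Gödel ¬ of 0.64 = 0 (operand ≠ 0)
(not c ∧ b) = min(0, 0.2) = 0
(b ∨ c) = max(0.2, 0.64) = 0.64
((b ∨ c) ∨ b) = max(0.64, 0.2) = 0.64
not ((b ∨ c) ∨ b): Gödel ¬ of 0.64 = 0 (operand ≠ 0)
(a → not ((b ∨ c) ∨ b)): 0.33 > 0, so result = 0
not c: Gödel ¬ of 0.64 = 0 (operand ≠ 0)
not c: Gödel ¬ of 0.64 = 0 (operand ≠ 0)
(not c → not c): 0 ≤ 0, so result = 1
not (not c → not c): Gödel ¬ of 1 = 0 (operand ≠ 0)
not not (not c → not c): Gödel ¬ of 0 = 1 (operand is 0)
((a → not ((b ∨ c) ∨ b)) → not not (not c → not c)): 0 ≤ 1, so result = 1
((not c ∧ b) ∨ ((a → not ((b ∨ c) ∨ b)) → not not (not c → not c))) = max(0, 1) = 1
not ((not c ∧ b) ∨ ((a → not ((b ∨ c) ∨ b)) → not not (not c → not c))): Gödel ¬ of 1 = 0 (operand ≠ 0)

0.00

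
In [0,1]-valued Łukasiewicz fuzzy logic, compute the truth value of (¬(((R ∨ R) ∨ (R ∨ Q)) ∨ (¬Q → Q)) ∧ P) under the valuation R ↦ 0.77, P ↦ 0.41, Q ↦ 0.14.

(R ∨ R) = max(0.77, 0.77) = 0.77
(R ∨ Q) = max(0.77, 0.14) = 0.77
((R ∨ R) ∨ (R ∨ Q)) = max(0.77, 0.77) = 0.77
¬Q: Łukasiewicz ¬ gives 1 − 0.14 = 0.86
(¬Q → Q): min(1, 1 − 0.86 + 0.14) = 0.28
(((R ∨ R) ∨ (R ∨ Q)) ∨ (¬Q → Q)) = max(0.77, 0.28) = 0.77
¬(((R ∨ R) ∨ (R ∨ Q)) ∨ (¬Q → Q)): Łukasiewicz ¬ gives 1 − 0.77 = 0.23
(¬(((R ∨ R) ∨ (R ∨ Q)) ∨ (¬Q → Q)) ∧ P) = min(0.23, 0.41) = 0.23

0.23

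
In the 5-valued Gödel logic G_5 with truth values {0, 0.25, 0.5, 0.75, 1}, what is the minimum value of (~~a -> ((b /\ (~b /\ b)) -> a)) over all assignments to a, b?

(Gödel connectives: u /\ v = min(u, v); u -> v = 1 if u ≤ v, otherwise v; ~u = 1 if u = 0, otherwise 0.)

Every assignment gives 1. For instance at a = 0, b = 0:
  ~a: Gödel ¬ of 0 = 1 (operand is 0)
  ~~a: Gödel ¬ of 1 = 0 (operand ≠ 0)
  ~b: Gödel ¬ of 0 = 1 (operand is 0)
  (~b /\ b) = min(1, 0) = 0
  (b /\ (~b /\ b)) = min(0, 0) = 0
  ((b /\ (~b /\ b)) -> a): 0 ≤ 0, so result = 1
  (~~a -> ((b /\ (~b /\ b)) -> a)): 0 ≤ 1, so result = 1
All 25 assignments give value 1 — the formula is a G_5-tautology.

1.00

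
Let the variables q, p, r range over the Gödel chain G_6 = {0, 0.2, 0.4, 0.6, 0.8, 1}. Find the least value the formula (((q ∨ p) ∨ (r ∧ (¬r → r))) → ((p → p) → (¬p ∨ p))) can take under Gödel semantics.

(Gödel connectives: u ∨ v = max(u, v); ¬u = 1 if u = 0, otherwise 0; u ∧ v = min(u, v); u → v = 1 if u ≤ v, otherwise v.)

The minimum is attained at q = 0, p = 0.2, r = 0.4:
  (q ∨ p) = max(0, 0.2) = 0.2
  ¬r: Gödel ¬ of 0.4 = 0 (operand ≠ 0)
  (¬r → r): 0 ≤ 0.4, so result = 1
  (r ∧ (¬r → r)) = min(0.4, 1) = 0.4
  ((q ∨ p) ∨ (r ∧ (¬r → r))) = max(0.2, 0.4) = 0.4
  (p → p): 0.2 ≤ 0.2, so result = 1
  ¬p: Gödel ¬ of 0.2 = 0 (operand ≠ 0)
  (¬p ∨ p) = max(0, 0.2) = 0.2
  ((p → p) → (¬p ∨ p)): 1 > 0.2, so result = 0.2
  (((q ∨ p) ∨ (r ∧ (¬r → r))) → ((p → p) → (¬p ∨ p))): 0.4 > 0.2, so result = 0.2
Checking all 216 assignments confirms none give a value below 0.20.

0.20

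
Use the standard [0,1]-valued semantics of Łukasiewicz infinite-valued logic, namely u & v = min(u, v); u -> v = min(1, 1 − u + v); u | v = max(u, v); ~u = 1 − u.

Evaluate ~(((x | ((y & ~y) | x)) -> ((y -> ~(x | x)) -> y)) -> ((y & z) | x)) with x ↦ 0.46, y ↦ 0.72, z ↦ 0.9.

~y: Łukasiewicz ¬ gives 1 − 0.72 = 0.28
(y & ~y) = min(0.72, 0.28) = 0.28
((y & ~y) | x) = max(0.28, 0.46) = 0.46
(x | ((y & ~y) | x)) = max(0.46, 0.46) = 0.46
(x | x) = max(0.46, 0.46) = 0.46
~(x | x): Łukasiewicz ¬ gives 1 − 0.46 = 0.54
(y -> ~(x | x)): min(1, 1 − 0.72 + 0.54) = 0.82
((y -> ~(x | x)) -> y): min(1, 1 − 0.82 + 0.72) = 0.9
((x | ((y & ~y) | x)) -> ((y -> ~(x | x)) -> y)): min(1, 1 − 0.46 + 0.9) = 1
(y & z) = min(0.72, 0.9) = 0.72
((y & z) | x) = max(0.72, 0.46) = 0.72
(((x | ((y & ~y) | x)) -> ((y -> ~(x | x)) -> y)) -> ((y & z) | x)): min(1, 1 − 1 + 0.72) = 0.72
~(((x | ((y & ~y) | x)) -> ((y -> ~(x | x)) -> y)) -> ((y & z) | x)): Łukasiewicz ¬ gives 1 − 0.72 = 0.28

0.28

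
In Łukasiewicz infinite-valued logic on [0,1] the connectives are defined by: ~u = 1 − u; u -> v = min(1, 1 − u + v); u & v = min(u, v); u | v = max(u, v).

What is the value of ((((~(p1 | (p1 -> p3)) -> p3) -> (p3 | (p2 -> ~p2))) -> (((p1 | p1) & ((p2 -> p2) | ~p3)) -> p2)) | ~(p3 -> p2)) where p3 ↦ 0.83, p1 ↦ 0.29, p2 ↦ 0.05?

0.78

(p1 -> p3): min(1, 1 − 0.29 + 0.83) = 1
(p1 | (p1 -> p3)) = max(0.29, 1) = 1
~(p1 | (p1 -> p3)): Łukasiewicz ¬ gives 1 − 1 = 0
(~(p1 | (p1 -> p3)) -> p3): min(1, 1 − 0 + 0.83) = 1
~p2: Łukasiewicz ¬ gives 1 − 0.05 = 0.95
(p2 -> ~p2): min(1, 1 − 0.05 + 0.95) = 1
(p3 | (p2 -> ~p2)) = max(0.83, 1) = 1
((~(p1 | (p1 -> p3)) -> p3) -> (p3 | (p2 -> ~p2))): min(1, 1 − 1 + 1) = 1
(p1 | p1) = max(0.29, 0.29) = 0.29
(p2 -> p2): min(1, 1 − 0.05 + 0.05) = 1
~p3: Łukasiewicz ¬ gives 1 − 0.83 = 0.17
((p2 -> p2) | ~p3) = max(1, 0.17) = 1
((p1 | p1) & ((p2 -> p2) | ~p3)) = min(0.29, 1) = 0.29
(((p1 | p1) & ((p2 -> p2) | ~p3)) -> p2): min(1, 1 − 0.29 + 0.05) = 0.76
(((~(p1 | (p1 -> p3)) -> p3) -> (p3 | (p2 -> ~p2))) -> (((p1 | p1) & ((p2 -> p2) | ~p3)) -> p2)): min(1, 1 − 1 + 0.76) = 0.76
(p3 -> p2): min(1, 1 − 0.83 + 0.05) = 0.22
~(p3 -> p2): Łukasiewicz ¬ gives 1 − 0.22 = 0.78
((((~(p1 | (p1 -> p3)) -> p3) -> (p3 | (p2 -> ~p2))) -> (((p1 | p1) & ((p2 -> p2) | ~p3)) -> p2)) | ~(p3 -> p2)) = max(0.76, 0.78) = 0.78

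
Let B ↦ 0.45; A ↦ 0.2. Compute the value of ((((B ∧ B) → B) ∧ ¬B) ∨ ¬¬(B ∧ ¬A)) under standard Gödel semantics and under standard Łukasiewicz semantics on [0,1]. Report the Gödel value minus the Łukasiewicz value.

Gödel evaluation:
  (B ∧ B) = min(0.45, 0.45) = 0.45
  ((B ∧ B) → B): 0.45 ≤ 0.45, so result = 1
  ¬B: Gödel ¬ of 0.45 = 0 (operand ≠ 0)
  (((B ∧ B) → B) ∧ ¬B) = min(1, 0) = 0
  ¬A: Gödel ¬ of 0.2 = 0 (operand ≠ 0)
  (B ∧ ¬A) = min(0.45, 0) = 0
  ¬(B ∧ ¬A): Gödel ¬ of 0 = 1 (operand is 0)
  ¬¬(B ∧ ¬A): Gödel ¬ of 1 = 0 (operand ≠ 0)
  ((((B ∧ B) → B) ∧ ¬B) ∨ ¬¬(B ∧ ¬A)) = max(0, 0) = 0
  Gödel value = 0
Łukasiewicz evaluation:
  (B ∧ B) = min(0.45, 0.45) = 0.45
  ((B ∧ B) → B): min(1, 1 − 0.45 + 0.45) = 1
  ¬B: Łukasiewicz ¬ gives 1 − 0.45 = 0.55
  (((B ∧ B) → B) ∧ ¬B) = min(1, 0.55) = 0.55
  ¬A: Łukasiewicz ¬ gives 1 − 0.2 = 0.8
  (B ∧ ¬A) = min(0.45, 0.8) = 0.45
  ¬(B ∧ ¬A): Łukasiewicz ¬ gives 1 − 0.45 = 0.55
  ¬¬(B ∧ ¬A): Łukasiewicz ¬ gives 1 − 0.55 = 0.45
  ((((B ∧ B) → B) ∧ ¬B) ∨ ¬¬(B ∧ ¬A)) = max(0.55, 0.45) = 0.55
  Łukasiewicz value = 0.55
Difference: 0 − 0.55 = -0.55

-0.55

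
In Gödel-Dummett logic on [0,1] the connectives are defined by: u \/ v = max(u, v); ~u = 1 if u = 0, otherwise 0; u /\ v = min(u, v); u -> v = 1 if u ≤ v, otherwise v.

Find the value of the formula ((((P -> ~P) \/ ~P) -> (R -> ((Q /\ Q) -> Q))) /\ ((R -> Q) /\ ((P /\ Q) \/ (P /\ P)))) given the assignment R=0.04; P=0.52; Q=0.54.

0.52

~P: Gödel ¬ of 0.52 = 0 (operand ≠ 0)
(P -> ~P): 0.52 > 0, so result = 0
~P: Gödel ¬ of 0.52 = 0 (operand ≠ 0)
((P -> ~P) \/ ~P) = max(0, 0) = 0
(Q /\ Q) = min(0.54, 0.54) = 0.54
((Q /\ Q) -> Q): 0.54 ≤ 0.54, so result = 1
(R -> ((Q /\ Q) -> Q)): 0.04 ≤ 1, so result = 1
(((P -> ~P) \/ ~P) -> (R -> ((Q /\ Q) -> Q))): 0 ≤ 1, so result = 1
(R -> Q): 0.04 ≤ 0.54, so result = 1
(P /\ Q) = min(0.52, 0.54) = 0.52
(P /\ P) = min(0.52, 0.52) = 0.52
((P /\ Q) \/ (P /\ P)) = max(0.52, 0.52) = 0.52
((R -> Q) /\ ((P /\ Q) \/ (P /\ P))) = min(1, 0.52) = 0.52
((((P -> ~P) \/ ~P) -> (R -> ((Q /\ Q) -> Q))) /\ ((R -> Q) /\ ((P /\ Q) \/ (P /\ P)))) = min(1, 0.52) = 0.52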